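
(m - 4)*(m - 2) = m^2 - 6*m + 8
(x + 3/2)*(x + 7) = x^2 + 17*x/2 + 21/2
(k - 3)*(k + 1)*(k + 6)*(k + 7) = k^4 + 11*k^3 + 13*k^2 - 123*k - 126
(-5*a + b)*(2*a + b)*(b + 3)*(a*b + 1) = -10*a^3*b^2 - 30*a^3*b - 3*a^2*b^3 - 9*a^2*b^2 - 10*a^2*b - 30*a^2 + a*b^4 + 3*a*b^3 - 3*a*b^2 - 9*a*b + b^3 + 3*b^2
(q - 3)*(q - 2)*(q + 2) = q^3 - 3*q^2 - 4*q + 12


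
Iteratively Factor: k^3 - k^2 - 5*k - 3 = (k + 1)*(k^2 - 2*k - 3) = (k + 1)^2*(k - 3)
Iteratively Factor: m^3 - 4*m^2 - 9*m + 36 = (m - 3)*(m^2 - m - 12) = (m - 3)*(m + 3)*(m - 4)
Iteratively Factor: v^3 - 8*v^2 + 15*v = (v - 5)*(v^2 - 3*v) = v*(v - 5)*(v - 3)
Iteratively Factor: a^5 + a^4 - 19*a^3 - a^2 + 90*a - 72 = (a - 3)*(a^4 + 4*a^3 - 7*a^2 - 22*a + 24) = (a - 3)*(a - 1)*(a^3 + 5*a^2 - 2*a - 24) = (a - 3)*(a - 1)*(a + 4)*(a^2 + a - 6) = (a - 3)*(a - 1)*(a + 3)*(a + 4)*(a - 2)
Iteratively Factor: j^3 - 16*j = (j + 4)*(j^2 - 4*j) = (j - 4)*(j + 4)*(j)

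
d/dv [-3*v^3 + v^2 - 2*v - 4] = -9*v^2 + 2*v - 2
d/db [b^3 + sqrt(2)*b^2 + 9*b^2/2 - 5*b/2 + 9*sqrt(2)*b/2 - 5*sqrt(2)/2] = 3*b^2 + 2*sqrt(2)*b + 9*b - 5/2 + 9*sqrt(2)/2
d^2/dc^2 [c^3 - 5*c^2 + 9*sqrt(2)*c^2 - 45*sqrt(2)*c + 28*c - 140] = 6*c - 10 + 18*sqrt(2)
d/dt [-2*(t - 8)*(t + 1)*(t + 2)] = -6*t^2 + 20*t + 44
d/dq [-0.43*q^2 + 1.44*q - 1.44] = 1.44 - 0.86*q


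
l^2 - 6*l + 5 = (l - 5)*(l - 1)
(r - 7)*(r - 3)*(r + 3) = r^3 - 7*r^2 - 9*r + 63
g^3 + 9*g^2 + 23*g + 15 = (g + 1)*(g + 3)*(g + 5)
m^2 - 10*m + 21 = (m - 7)*(m - 3)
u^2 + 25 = (u - 5*I)*(u + 5*I)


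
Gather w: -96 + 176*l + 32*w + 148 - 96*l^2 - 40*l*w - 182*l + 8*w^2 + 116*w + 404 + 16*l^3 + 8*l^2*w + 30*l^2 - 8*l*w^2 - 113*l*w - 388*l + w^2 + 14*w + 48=16*l^3 - 66*l^2 - 394*l + w^2*(9 - 8*l) + w*(8*l^2 - 153*l + 162) + 504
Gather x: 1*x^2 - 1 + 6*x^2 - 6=7*x^2 - 7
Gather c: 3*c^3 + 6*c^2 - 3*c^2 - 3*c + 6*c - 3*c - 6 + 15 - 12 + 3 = 3*c^3 + 3*c^2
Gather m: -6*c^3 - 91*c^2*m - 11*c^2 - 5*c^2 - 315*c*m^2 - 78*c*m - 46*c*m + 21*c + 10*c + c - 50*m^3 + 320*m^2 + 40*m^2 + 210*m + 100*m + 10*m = -6*c^3 - 16*c^2 + 32*c - 50*m^3 + m^2*(360 - 315*c) + m*(-91*c^2 - 124*c + 320)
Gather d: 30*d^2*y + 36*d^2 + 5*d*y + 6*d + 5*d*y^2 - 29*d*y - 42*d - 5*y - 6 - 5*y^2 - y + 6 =d^2*(30*y + 36) + d*(5*y^2 - 24*y - 36) - 5*y^2 - 6*y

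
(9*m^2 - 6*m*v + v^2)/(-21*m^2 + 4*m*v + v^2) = (-3*m + v)/(7*m + v)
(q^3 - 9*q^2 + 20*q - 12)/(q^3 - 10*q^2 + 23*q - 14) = (q - 6)/(q - 7)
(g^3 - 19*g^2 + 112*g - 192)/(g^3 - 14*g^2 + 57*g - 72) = (g - 8)/(g - 3)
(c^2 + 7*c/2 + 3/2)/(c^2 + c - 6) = (c + 1/2)/(c - 2)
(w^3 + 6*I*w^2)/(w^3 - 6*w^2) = (w + 6*I)/(w - 6)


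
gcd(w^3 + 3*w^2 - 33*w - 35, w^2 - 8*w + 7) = 1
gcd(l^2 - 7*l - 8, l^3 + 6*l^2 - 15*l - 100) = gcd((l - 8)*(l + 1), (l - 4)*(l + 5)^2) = 1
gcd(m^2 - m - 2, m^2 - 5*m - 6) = m + 1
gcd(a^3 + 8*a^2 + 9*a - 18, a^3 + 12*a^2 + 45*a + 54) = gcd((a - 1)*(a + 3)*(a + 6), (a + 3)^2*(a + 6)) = a^2 + 9*a + 18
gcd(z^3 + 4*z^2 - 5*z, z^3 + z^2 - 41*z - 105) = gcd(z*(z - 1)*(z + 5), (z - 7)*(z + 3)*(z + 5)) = z + 5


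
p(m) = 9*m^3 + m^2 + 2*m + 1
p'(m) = 27*m^2 + 2*m + 2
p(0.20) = 1.51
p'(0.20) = 3.48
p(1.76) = 56.68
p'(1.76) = 89.16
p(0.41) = 2.61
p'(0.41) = 7.36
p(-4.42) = -765.46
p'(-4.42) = 520.64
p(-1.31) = -20.14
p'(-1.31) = 45.71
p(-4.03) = -579.88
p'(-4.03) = 432.44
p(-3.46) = -366.74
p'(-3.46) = 318.31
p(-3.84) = -501.54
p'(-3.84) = 392.45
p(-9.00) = -6497.00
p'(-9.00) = 2171.00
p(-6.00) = -1919.00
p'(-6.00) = 962.00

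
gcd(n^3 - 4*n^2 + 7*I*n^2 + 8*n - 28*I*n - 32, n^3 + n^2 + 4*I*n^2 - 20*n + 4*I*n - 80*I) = n - 4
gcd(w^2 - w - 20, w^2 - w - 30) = 1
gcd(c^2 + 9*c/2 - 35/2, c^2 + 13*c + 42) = c + 7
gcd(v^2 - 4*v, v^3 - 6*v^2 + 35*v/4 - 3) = v - 4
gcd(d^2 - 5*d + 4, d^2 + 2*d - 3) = d - 1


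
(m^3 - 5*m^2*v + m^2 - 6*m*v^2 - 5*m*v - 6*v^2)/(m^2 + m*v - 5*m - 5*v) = (m^2 - 6*m*v + m - 6*v)/(m - 5)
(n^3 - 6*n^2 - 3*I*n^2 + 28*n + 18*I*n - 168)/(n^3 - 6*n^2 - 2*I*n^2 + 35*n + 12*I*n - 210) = (n + 4*I)/(n + 5*I)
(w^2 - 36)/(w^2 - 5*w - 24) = (36 - w^2)/(-w^2 + 5*w + 24)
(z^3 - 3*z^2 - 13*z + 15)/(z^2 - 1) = (z^2 - 2*z - 15)/(z + 1)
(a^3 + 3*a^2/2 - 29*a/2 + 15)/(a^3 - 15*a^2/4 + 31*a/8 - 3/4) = 4*(a + 5)/(4*a - 1)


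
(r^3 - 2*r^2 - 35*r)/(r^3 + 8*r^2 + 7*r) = (r^2 - 2*r - 35)/(r^2 + 8*r + 7)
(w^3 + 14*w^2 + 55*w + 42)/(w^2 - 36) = (w^2 + 8*w + 7)/(w - 6)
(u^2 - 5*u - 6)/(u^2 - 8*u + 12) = (u + 1)/(u - 2)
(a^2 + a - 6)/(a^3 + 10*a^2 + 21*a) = (a - 2)/(a*(a + 7))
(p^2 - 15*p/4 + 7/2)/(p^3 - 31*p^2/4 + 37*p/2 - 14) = 1/(p - 4)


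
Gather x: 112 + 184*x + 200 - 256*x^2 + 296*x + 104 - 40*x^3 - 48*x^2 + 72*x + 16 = -40*x^3 - 304*x^2 + 552*x + 432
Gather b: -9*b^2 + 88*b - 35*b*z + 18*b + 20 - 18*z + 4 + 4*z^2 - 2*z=-9*b^2 + b*(106 - 35*z) + 4*z^2 - 20*z + 24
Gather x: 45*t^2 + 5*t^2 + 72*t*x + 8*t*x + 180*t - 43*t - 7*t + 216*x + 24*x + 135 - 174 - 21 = 50*t^2 + 130*t + x*(80*t + 240) - 60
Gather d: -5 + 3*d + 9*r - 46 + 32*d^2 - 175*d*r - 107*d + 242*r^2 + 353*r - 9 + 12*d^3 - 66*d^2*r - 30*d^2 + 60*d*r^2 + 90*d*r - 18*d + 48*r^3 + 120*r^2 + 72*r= 12*d^3 + d^2*(2 - 66*r) + d*(60*r^2 - 85*r - 122) + 48*r^3 + 362*r^2 + 434*r - 60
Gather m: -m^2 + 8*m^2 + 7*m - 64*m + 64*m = 7*m^2 + 7*m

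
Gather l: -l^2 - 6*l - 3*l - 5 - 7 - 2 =-l^2 - 9*l - 14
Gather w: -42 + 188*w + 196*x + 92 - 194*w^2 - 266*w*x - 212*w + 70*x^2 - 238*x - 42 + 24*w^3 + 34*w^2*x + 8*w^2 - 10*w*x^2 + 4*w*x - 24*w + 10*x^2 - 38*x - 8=24*w^3 + w^2*(34*x - 186) + w*(-10*x^2 - 262*x - 48) + 80*x^2 - 80*x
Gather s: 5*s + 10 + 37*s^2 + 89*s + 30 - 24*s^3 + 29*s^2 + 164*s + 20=-24*s^3 + 66*s^2 + 258*s + 60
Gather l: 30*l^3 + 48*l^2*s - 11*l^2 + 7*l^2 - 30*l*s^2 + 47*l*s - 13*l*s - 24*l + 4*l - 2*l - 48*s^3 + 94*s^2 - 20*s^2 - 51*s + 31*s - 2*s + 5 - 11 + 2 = 30*l^3 + l^2*(48*s - 4) + l*(-30*s^2 + 34*s - 22) - 48*s^3 + 74*s^2 - 22*s - 4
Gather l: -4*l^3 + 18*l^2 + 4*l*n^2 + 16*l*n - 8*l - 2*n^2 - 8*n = -4*l^3 + 18*l^2 + l*(4*n^2 + 16*n - 8) - 2*n^2 - 8*n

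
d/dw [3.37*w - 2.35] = 3.37000000000000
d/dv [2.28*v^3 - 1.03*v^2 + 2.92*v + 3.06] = 6.84*v^2 - 2.06*v + 2.92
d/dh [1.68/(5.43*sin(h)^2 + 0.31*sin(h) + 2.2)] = -(18.2448*sin(h) + 0.5208)*cos(h)/(5.43*sin(h)^2 + 0.31*sin(h) + 2.2)^2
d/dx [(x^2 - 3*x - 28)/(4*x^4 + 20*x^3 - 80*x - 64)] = (-x^3 + 10*x^2 + 7*x - 16)/(2*(x^6 + 2*x^5 - 7*x^4 - 16*x^3 + 8*x^2 + 32*x + 16))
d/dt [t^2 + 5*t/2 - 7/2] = 2*t + 5/2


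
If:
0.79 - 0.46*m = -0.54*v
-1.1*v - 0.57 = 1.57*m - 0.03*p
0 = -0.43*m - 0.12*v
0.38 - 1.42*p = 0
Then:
No Solution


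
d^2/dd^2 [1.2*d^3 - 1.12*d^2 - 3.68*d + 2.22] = 7.2*d - 2.24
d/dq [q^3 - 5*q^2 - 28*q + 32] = 3*q^2 - 10*q - 28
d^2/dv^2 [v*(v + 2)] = 2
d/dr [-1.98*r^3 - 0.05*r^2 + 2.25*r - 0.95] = -5.94*r^2 - 0.1*r + 2.25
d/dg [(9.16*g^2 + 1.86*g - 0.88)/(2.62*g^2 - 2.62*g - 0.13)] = (-28.8724*g^2 + 2.2296*g - 2.5474)/(6.8644*g^4 - 13.7288*g^3 + 6.1832*g^2 + 0.6812*g + 0.0169)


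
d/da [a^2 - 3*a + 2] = 2*a - 3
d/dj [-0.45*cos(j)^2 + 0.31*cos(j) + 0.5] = (0.9*cos(j) - 0.31)*sin(j)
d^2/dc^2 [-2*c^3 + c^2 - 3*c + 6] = 2 - 12*c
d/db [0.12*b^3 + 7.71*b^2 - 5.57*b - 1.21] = 0.36*b^2 + 15.42*b - 5.57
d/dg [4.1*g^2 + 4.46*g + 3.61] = 8.2*g + 4.46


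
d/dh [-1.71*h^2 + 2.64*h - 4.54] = 2.64 - 3.42*h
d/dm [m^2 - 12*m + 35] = 2*m - 12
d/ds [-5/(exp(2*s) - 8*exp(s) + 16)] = 10*(exp(s) - 4)*exp(s)/(exp(2*s) - 8*exp(s) + 16)^2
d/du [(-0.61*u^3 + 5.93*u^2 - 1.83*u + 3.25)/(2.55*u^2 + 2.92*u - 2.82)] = (-1.5555*u^4 - 3.5624*u^3 + 27.1427*u^2 - 50.0202*u - 4.3294)/(6.5025*u^4 + 14.892*u^3 - 5.8556*u^2 - 16.4688*u + 7.9524)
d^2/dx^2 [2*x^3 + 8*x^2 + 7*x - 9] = 12*x + 16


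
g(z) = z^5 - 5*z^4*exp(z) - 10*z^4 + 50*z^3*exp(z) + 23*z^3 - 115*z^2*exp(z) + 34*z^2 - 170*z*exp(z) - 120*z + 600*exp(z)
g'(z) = -5*z^4*exp(z) + 5*z^4 + 30*z^3*exp(z) - 40*z^3 + 35*z^2*exp(z) + 69*z^2 - 400*z*exp(z) + 68*z + 430*exp(z) - 120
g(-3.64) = -2710.85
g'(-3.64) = 3354.26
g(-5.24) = -13303.51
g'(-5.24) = 10918.59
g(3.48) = -330.19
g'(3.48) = -231.29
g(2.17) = 746.05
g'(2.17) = -624.23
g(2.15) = 758.35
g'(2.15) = -605.71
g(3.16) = -146.35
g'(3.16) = -838.41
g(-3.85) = -3483.17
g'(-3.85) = 4015.30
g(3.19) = -170.96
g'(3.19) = -801.34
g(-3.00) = -1091.64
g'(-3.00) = 1818.34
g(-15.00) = -1333800.14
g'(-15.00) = 402509.90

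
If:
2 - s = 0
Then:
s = 2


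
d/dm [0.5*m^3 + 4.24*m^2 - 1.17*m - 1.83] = 1.5*m^2 + 8.48*m - 1.17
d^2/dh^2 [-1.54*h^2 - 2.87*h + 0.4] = -3.08000000000000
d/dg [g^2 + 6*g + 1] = 2*g + 6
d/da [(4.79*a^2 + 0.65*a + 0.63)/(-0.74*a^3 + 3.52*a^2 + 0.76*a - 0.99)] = (3.5446*a^4 + 0.961999999999996*a^3 + 2.751*a^2 - 13.9194*a - 1.1223)/(0.5476*a^6 - 5.2096*a^5 + 11.2656*a^4 + 6.8156*a^3 - 6.392*a^2 - 1.5048*a + 0.9801)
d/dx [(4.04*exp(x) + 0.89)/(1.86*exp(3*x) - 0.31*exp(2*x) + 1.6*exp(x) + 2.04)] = (-15.0288*exp(3*x) - 3.7138*exp(2*x) + 0.5518*exp(x) + 6.8176)*exp(x)/(3.4596*exp(6*x) - 1.1532*exp(5*x) + 6.0481*exp(4*x) + 6.5968*exp(3*x) + 1.2952*exp(2*x) + 6.528*exp(x) + 4.1616)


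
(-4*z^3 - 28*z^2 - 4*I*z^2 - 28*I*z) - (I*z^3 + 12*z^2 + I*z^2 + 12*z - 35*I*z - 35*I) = -4*z^3 - I*z^3 - 40*z^2 - 5*I*z^2 - 12*z + 7*I*z + 35*I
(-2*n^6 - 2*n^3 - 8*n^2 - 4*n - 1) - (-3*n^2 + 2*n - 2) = -2*n^6 - 2*n^3 - 5*n^2 - 6*n + 1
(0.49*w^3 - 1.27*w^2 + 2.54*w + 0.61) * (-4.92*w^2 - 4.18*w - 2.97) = -2.4108*w^5 + 4.2002*w^4 - 8.6435*w^3 - 9.8465*w^2 - 10.0936*w - 1.8117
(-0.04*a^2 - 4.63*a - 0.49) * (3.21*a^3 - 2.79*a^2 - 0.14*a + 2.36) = -0.1284*a^5 - 14.7507*a^4 + 11.3504*a^3 + 1.9209*a^2 - 10.8582*a - 1.1564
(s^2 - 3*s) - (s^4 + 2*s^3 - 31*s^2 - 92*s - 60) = -s^4 - 2*s^3 + 32*s^2 + 89*s + 60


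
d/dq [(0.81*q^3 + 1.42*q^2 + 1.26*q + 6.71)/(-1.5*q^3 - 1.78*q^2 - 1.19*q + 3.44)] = (0.6882*q^4 + 1.8522*q^3 + 39.1072*q^2 + 33.6572*q + 12.3193)/(2.25*q^6 + 5.34*q^5 + 6.7384*q^4 - 6.0836*q^3 - 10.8303*q^2 - 8.1872*q + 11.8336)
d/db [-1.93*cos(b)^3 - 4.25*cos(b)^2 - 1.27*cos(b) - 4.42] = (5.79*cos(b)^2 + 8.5*cos(b) + 1.27)*sin(b)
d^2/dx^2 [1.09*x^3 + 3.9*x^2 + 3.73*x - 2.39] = 6.54*x + 7.8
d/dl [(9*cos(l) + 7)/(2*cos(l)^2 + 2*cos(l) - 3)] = (18*cos(l)^2 + 28*cos(l) + 41)*sin(l)/(2*cos(l) + cos(2*l) - 2)^2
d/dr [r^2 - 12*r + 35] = 2*r - 12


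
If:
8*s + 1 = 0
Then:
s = -1/8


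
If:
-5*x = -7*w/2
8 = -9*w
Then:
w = -8/9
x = -28/45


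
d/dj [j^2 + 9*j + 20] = 2*j + 9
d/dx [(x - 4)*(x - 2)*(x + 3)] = 3*x^2 - 6*x - 10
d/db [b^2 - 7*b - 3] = 2*b - 7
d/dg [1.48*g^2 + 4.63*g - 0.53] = 2.96*g + 4.63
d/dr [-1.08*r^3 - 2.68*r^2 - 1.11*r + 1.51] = -3.24*r^2 - 5.36*r - 1.11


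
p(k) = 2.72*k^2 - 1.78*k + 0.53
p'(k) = 5.44*k - 1.78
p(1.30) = 2.81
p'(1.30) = 5.29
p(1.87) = 6.71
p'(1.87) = 8.39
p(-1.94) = 14.22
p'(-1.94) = -12.33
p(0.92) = 1.19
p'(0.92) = 3.22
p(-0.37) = 1.56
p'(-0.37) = -3.79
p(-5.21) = 83.64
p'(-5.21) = -30.12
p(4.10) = 38.96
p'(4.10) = 20.52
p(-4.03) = 51.88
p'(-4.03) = -23.70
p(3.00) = 19.67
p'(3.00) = 14.54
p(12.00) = 370.85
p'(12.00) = 63.50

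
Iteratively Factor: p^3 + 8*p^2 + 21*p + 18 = (p + 2)*(p^2 + 6*p + 9) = (p + 2)*(p + 3)*(p + 3)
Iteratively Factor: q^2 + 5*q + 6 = (q + 3)*(q + 2)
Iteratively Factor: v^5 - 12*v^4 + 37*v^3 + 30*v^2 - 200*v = (v + 2)*(v^4 - 14*v^3 + 65*v^2 - 100*v) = v*(v + 2)*(v^3 - 14*v^2 + 65*v - 100) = v*(v - 5)*(v + 2)*(v^2 - 9*v + 20) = v*(v - 5)*(v - 4)*(v + 2)*(v - 5)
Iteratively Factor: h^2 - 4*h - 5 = (h - 5)*(h + 1)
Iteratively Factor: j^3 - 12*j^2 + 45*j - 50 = (j - 2)*(j^2 - 10*j + 25) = (j - 5)*(j - 2)*(j - 5)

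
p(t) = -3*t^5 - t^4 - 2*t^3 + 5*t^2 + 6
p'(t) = -15*t^4 - 4*t^3 - 6*t^2 + 10*t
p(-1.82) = 83.55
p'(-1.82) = -178.54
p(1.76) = -49.67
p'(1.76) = -166.72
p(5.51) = -16334.79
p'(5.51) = -14622.23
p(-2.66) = 428.47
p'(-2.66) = -744.73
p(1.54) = -21.06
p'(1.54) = -97.81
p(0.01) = 6.00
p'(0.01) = 0.10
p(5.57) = -17231.15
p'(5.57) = -15259.85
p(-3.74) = 2180.14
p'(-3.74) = -2846.87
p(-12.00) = 729942.00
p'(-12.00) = -305112.00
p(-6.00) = 22650.00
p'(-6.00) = -18852.00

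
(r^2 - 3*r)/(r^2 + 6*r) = (r - 3)/(r + 6)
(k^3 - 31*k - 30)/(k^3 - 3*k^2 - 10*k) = (-k^3 + 31*k + 30)/(k*(-k^2 + 3*k + 10))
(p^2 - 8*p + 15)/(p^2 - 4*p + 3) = (p - 5)/(p - 1)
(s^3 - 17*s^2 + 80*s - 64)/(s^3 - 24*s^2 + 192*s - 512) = (s - 1)/(s - 8)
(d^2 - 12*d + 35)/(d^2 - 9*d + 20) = (d - 7)/(d - 4)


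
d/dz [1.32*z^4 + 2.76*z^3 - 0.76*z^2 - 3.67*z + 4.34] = 5.28*z^3 + 8.28*z^2 - 1.52*z - 3.67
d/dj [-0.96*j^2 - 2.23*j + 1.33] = -1.92*j - 2.23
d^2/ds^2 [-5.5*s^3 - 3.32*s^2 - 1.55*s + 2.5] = -33.0*s - 6.64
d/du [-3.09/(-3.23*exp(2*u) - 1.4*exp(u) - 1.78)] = (-19.9614*exp(u) - 4.326)*exp(u)/(3.23*exp(2*u) + 1.4*exp(u) + 1.78)^2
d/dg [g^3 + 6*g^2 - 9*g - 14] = 3*g^2 + 12*g - 9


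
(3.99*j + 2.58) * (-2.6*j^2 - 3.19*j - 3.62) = -10.374*j^3 - 19.4361*j^2 - 22.674*j - 9.3396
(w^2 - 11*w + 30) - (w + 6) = w^2 - 12*w + 24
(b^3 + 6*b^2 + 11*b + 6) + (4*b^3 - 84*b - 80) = 5*b^3 + 6*b^2 - 73*b - 74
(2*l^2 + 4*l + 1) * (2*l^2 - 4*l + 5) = 4*l^4 - 4*l^2 + 16*l + 5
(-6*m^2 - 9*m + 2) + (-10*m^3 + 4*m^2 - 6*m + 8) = -10*m^3 - 2*m^2 - 15*m + 10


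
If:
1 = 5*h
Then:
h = 1/5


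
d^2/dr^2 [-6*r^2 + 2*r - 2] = -12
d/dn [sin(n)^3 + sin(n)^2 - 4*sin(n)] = (3*sin(n)^2 + 2*sin(n) - 4)*cos(n)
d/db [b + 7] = 1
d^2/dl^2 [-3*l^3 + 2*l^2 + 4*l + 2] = 4 - 18*l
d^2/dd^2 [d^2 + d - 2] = 2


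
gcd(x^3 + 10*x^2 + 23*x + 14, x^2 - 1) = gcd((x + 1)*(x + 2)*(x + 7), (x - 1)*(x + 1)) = x + 1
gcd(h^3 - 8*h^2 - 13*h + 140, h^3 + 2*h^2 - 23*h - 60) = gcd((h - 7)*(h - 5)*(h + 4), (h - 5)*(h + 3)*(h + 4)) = h^2 - h - 20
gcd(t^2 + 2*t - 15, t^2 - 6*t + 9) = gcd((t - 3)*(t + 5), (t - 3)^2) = t - 3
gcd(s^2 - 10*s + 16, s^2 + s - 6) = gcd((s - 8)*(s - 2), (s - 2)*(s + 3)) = s - 2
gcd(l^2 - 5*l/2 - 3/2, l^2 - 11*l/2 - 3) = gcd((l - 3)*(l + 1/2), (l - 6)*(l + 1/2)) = l + 1/2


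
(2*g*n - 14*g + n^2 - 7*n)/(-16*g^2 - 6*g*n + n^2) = (7 - n)/(8*g - n)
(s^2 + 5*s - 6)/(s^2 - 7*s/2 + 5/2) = 2*(s + 6)/(2*s - 5)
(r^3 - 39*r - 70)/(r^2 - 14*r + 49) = (r^2 + 7*r + 10)/(r - 7)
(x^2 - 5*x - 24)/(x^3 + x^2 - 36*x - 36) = (x^2 - 5*x - 24)/(x^3 + x^2 - 36*x - 36)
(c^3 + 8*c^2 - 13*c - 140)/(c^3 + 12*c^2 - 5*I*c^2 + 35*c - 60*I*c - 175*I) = (c - 4)/(c - 5*I)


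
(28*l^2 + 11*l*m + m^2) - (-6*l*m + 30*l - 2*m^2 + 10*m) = 28*l^2 + 17*l*m - 30*l + 3*m^2 - 10*m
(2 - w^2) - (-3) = 5 - w^2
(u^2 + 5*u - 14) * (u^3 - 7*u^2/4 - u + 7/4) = u^5 + 13*u^4/4 - 95*u^3/4 + 85*u^2/4 + 91*u/4 - 49/2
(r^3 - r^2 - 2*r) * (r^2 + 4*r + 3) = r^5 + 3*r^4 - 3*r^3 - 11*r^2 - 6*r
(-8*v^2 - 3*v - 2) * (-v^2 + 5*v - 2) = 8*v^4 - 37*v^3 + 3*v^2 - 4*v + 4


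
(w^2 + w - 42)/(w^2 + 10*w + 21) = (w - 6)/(w + 3)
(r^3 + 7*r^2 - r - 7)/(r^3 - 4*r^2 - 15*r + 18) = (r^2 + 8*r + 7)/(r^2 - 3*r - 18)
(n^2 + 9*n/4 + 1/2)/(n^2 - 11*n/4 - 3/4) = (n + 2)/(n - 3)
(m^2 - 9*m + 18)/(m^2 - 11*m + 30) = (m - 3)/(m - 5)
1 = 1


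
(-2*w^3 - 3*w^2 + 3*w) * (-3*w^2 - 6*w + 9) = 6*w^5 + 21*w^4 - 9*w^3 - 45*w^2 + 27*w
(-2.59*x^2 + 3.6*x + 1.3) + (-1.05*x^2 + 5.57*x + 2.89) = -3.64*x^2 + 9.17*x + 4.19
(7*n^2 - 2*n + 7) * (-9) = -63*n^2 + 18*n - 63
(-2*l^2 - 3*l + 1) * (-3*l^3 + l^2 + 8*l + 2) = 6*l^5 + 7*l^4 - 22*l^3 - 27*l^2 + 2*l + 2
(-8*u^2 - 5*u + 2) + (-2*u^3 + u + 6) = -2*u^3 - 8*u^2 - 4*u + 8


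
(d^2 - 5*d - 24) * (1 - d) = -d^3 + 6*d^2 + 19*d - 24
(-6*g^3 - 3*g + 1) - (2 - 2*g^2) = -6*g^3 + 2*g^2 - 3*g - 1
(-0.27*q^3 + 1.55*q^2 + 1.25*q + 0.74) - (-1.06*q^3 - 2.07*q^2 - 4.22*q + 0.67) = 0.79*q^3 + 3.62*q^2 + 5.47*q + 0.07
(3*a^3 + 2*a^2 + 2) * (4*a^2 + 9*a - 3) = 12*a^5 + 35*a^4 + 9*a^3 + 2*a^2 + 18*a - 6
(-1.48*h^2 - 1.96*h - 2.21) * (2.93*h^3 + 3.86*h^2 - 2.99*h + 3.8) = -4.3364*h^5 - 11.4556*h^4 - 9.6157*h^3 - 8.2942*h^2 - 0.840099999999999*h - 8.398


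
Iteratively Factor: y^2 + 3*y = (y + 3)*(y)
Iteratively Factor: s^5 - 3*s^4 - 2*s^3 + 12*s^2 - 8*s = (s)*(s^4 - 3*s^3 - 2*s^2 + 12*s - 8) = s*(s - 2)*(s^3 - s^2 - 4*s + 4) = s*(s - 2)*(s - 1)*(s^2 - 4) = s*(s - 2)*(s - 1)*(s + 2)*(s - 2)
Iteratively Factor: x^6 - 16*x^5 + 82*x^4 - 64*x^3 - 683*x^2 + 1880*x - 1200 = (x - 4)*(x^5 - 12*x^4 + 34*x^3 + 72*x^2 - 395*x + 300) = (x - 5)*(x - 4)*(x^4 - 7*x^3 - x^2 + 67*x - 60) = (x - 5)*(x - 4)*(x - 1)*(x^3 - 6*x^2 - 7*x + 60) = (x - 5)*(x - 4)^2*(x - 1)*(x^2 - 2*x - 15) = (x - 5)*(x - 4)^2*(x - 1)*(x + 3)*(x - 5)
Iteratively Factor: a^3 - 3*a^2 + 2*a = (a)*(a^2 - 3*a + 2) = a*(a - 2)*(a - 1)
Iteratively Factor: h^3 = (h)*(h^2) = h^2*(h)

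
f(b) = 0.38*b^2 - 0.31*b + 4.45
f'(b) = 0.76*b - 0.31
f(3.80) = 8.76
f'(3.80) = 2.58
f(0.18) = 4.41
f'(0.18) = -0.17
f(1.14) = 4.59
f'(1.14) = 0.56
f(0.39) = 4.39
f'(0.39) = -0.01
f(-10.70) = 51.27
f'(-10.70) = -8.44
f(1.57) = 4.90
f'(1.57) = 0.88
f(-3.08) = 9.01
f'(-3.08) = -2.65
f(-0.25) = 4.55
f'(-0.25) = -0.50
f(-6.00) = 19.99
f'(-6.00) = -4.87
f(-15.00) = 94.60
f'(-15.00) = -11.71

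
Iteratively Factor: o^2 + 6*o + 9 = (o + 3)*(o + 3)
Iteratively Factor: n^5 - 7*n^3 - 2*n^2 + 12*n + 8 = (n + 1)*(n^4 - n^3 - 6*n^2 + 4*n + 8) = (n - 2)*(n + 1)*(n^3 + n^2 - 4*n - 4) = (n - 2)*(n + 1)^2*(n^2 - 4) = (n - 2)^2*(n + 1)^2*(n + 2)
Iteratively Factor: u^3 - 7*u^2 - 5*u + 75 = (u - 5)*(u^2 - 2*u - 15) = (u - 5)*(u + 3)*(u - 5)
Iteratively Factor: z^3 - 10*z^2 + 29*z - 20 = (z - 4)*(z^2 - 6*z + 5) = (z - 5)*(z - 4)*(z - 1)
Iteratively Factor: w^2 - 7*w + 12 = (w - 3)*(w - 4)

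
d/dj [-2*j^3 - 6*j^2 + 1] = 6*j*(-j - 2)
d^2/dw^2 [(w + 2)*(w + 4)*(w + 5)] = 6*w + 22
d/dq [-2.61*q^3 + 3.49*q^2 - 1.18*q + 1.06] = -7.83*q^2 + 6.98*q - 1.18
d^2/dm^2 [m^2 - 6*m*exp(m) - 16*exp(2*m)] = -6*m*exp(m) - 64*exp(2*m) - 12*exp(m) + 2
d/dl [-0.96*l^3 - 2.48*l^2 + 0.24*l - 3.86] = -2.88*l^2 - 4.96*l + 0.24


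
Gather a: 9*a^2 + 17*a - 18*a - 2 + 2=9*a^2 - a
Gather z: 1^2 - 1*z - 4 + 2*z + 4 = z + 1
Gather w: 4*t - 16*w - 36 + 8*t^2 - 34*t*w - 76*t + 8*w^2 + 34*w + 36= 8*t^2 - 72*t + 8*w^2 + w*(18 - 34*t)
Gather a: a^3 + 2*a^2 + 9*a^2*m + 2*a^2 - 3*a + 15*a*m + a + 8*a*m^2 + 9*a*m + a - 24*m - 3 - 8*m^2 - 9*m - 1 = a^3 + a^2*(9*m + 4) + a*(8*m^2 + 24*m - 1) - 8*m^2 - 33*m - 4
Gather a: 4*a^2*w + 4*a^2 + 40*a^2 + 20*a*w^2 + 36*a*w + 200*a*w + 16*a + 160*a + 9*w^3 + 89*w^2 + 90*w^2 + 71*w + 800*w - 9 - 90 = a^2*(4*w + 44) + a*(20*w^2 + 236*w + 176) + 9*w^3 + 179*w^2 + 871*w - 99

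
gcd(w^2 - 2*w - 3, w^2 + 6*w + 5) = w + 1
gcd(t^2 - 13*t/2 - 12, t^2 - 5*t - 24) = t - 8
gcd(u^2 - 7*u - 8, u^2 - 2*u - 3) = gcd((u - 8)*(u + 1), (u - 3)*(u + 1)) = u + 1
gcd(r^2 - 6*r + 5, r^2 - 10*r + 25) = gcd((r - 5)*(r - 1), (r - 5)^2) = r - 5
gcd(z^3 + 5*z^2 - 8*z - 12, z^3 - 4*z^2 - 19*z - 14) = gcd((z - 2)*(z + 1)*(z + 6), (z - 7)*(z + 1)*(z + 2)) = z + 1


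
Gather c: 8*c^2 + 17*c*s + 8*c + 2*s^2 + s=8*c^2 + c*(17*s + 8) + 2*s^2 + s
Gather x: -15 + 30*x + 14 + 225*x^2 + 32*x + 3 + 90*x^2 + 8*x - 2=315*x^2 + 70*x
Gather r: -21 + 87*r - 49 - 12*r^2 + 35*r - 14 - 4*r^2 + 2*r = -16*r^2 + 124*r - 84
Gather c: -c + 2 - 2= -c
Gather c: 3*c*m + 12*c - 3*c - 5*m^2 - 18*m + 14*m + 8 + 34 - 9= c*(3*m + 9) - 5*m^2 - 4*m + 33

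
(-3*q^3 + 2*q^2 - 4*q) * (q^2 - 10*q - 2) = -3*q^5 + 32*q^4 - 18*q^3 + 36*q^2 + 8*q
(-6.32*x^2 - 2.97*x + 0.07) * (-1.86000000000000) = 11.7552*x^2 + 5.5242*x - 0.1302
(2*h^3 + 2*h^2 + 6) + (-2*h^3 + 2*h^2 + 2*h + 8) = 4*h^2 + 2*h + 14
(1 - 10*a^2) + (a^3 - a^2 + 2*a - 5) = a^3 - 11*a^2 + 2*a - 4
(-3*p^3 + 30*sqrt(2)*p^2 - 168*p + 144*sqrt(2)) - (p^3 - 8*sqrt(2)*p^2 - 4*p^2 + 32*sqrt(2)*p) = -4*p^3 + 4*p^2 + 38*sqrt(2)*p^2 - 168*p - 32*sqrt(2)*p + 144*sqrt(2)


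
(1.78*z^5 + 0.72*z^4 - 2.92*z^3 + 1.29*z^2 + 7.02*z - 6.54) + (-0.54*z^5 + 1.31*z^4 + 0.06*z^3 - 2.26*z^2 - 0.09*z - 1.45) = 1.24*z^5 + 2.03*z^4 - 2.86*z^3 - 0.97*z^2 + 6.93*z - 7.99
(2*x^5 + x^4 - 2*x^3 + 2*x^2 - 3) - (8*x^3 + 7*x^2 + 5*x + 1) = 2*x^5 + x^4 - 10*x^3 - 5*x^2 - 5*x - 4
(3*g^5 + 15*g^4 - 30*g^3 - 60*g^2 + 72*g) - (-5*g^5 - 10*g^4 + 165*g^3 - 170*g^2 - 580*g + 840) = 8*g^5 + 25*g^4 - 195*g^3 + 110*g^2 + 652*g - 840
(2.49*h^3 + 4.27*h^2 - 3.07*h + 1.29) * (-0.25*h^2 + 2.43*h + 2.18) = -0.6225*h^5 + 4.9832*h^4 + 16.5718*h^3 + 1.526*h^2 - 3.5579*h + 2.8122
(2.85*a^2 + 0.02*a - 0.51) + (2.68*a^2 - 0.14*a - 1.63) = 5.53*a^2 - 0.12*a - 2.14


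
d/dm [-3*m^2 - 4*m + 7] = -6*m - 4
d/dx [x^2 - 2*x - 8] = 2*x - 2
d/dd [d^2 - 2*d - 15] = 2*d - 2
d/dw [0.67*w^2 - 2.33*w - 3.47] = 1.34*w - 2.33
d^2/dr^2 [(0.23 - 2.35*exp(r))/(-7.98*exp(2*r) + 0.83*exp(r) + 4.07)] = (149.64894*exp(4*r) - 43.020978*exp(3*r) + 462.518406*exp(2*r) - 37.977294*exp(r) + 39.704478)*exp(r)/(508.169592*exp(6*r) - 158.564196*exp(5*r) - 761.045418*exp(4*r) + 161.171641*exp(3*r) + 388.152237*exp(2*r) - 41.246601*exp(r) - 67.419143)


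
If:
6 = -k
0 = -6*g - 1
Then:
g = -1/6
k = -6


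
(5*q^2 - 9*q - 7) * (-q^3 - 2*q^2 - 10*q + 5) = -5*q^5 - q^4 - 25*q^3 + 129*q^2 + 25*q - 35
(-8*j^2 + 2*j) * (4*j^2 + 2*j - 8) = -32*j^4 - 8*j^3 + 68*j^2 - 16*j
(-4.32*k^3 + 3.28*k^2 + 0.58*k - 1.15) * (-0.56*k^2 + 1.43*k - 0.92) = 2.4192*k^5 - 8.0144*k^4 + 8.34*k^3 - 1.5442*k^2 - 2.1781*k + 1.058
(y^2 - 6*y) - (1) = y^2 - 6*y - 1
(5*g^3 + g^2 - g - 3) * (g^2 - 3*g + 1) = 5*g^5 - 14*g^4 + g^3 + g^2 + 8*g - 3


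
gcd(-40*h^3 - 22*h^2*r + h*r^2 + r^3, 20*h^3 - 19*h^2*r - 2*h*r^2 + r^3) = -20*h^2 - h*r + r^2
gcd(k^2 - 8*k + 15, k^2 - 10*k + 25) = k - 5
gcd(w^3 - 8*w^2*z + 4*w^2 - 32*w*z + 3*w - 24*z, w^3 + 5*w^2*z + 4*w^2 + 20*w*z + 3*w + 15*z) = w^2 + 4*w + 3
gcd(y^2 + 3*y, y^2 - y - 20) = 1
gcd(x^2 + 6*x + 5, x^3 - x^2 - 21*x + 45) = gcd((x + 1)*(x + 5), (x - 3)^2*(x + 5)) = x + 5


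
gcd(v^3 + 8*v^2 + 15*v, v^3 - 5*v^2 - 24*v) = v^2 + 3*v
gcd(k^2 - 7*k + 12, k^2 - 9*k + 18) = k - 3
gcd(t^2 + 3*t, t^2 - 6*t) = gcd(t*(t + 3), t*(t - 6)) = t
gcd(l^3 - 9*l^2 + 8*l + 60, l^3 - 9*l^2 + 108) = l - 6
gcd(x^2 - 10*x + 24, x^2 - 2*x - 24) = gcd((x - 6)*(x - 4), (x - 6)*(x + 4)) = x - 6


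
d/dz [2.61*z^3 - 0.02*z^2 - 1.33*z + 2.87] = 7.83*z^2 - 0.04*z - 1.33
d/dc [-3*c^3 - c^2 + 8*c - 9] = -9*c^2 - 2*c + 8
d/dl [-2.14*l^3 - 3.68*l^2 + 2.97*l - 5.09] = -6.42*l^2 - 7.36*l + 2.97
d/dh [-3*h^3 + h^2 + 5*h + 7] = -9*h^2 + 2*h + 5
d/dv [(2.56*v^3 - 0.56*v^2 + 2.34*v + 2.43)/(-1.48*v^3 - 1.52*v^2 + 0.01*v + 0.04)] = (-4.72*v^4 + 6.9776*v^3 + 14.6476*v^2 + 7.3424*v + 0.0693)/(2.1904*v^6 + 4.4992*v^5 + 2.2808*v^4 - 0.1488*v^3 - 0.1215*v^2 + 0.0008*v + 0.0016)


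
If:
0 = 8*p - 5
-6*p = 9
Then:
No Solution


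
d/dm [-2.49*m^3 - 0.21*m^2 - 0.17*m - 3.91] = -7.47*m^2 - 0.42*m - 0.17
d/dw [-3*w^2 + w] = 1 - 6*w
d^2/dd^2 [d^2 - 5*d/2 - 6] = 2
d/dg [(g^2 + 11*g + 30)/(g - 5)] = (g^2 - 10*g - 85)/(g^2 - 10*g + 25)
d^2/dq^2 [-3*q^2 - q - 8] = -6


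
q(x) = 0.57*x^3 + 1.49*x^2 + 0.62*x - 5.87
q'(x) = 1.71*x^2 + 2.98*x + 0.62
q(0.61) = -4.81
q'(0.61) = 3.07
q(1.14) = -2.38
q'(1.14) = 6.24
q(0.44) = -5.26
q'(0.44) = 2.26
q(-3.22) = -11.45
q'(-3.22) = 8.75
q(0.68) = -4.58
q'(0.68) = 3.44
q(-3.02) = -9.85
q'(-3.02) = 7.22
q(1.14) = -2.38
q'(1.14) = 6.24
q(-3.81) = -18.13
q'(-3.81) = 14.09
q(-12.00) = -783.71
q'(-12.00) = 211.10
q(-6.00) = -79.07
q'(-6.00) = 44.30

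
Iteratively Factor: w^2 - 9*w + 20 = (w - 5)*(w - 4)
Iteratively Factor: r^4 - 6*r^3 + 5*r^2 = (r)*(r^3 - 6*r^2 + 5*r) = r^2*(r^2 - 6*r + 5) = r^2*(r - 1)*(r - 5)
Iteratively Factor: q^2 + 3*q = (q + 3)*(q)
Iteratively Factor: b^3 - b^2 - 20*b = (b - 5)*(b^2 + 4*b) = b*(b - 5)*(b + 4)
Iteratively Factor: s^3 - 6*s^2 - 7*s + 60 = (s - 5)*(s^2 - s - 12) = (s - 5)*(s + 3)*(s - 4)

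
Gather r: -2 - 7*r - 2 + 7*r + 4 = 0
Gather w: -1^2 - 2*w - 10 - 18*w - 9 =-20*w - 20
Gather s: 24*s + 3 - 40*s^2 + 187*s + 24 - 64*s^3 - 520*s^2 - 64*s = -64*s^3 - 560*s^2 + 147*s + 27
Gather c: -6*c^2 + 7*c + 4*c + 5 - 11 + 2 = -6*c^2 + 11*c - 4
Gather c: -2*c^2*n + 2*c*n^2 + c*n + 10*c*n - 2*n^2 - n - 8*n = -2*c^2*n + c*(2*n^2 + 11*n) - 2*n^2 - 9*n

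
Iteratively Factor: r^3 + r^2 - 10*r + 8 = (r - 2)*(r^2 + 3*r - 4) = (r - 2)*(r + 4)*(r - 1)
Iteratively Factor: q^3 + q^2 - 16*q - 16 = (q - 4)*(q^2 + 5*q + 4) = (q - 4)*(q + 4)*(q + 1)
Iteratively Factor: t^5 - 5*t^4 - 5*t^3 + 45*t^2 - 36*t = (t - 1)*(t^4 - 4*t^3 - 9*t^2 + 36*t) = t*(t - 1)*(t^3 - 4*t^2 - 9*t + 36) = t*(t - 3)*(t - 1)*(t^2 - t - 12) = t*(t - 4)*(t - 3)*(t - 1)*(t + 3)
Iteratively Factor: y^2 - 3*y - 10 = (y + 2)*(y - 5)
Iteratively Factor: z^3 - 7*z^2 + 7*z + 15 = (z - 5)*(z^2 - 2*z - 3) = (z - 5)*(z - 3)*(z + 1)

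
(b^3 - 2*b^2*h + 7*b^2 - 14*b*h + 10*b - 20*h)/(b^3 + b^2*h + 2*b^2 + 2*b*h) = (b^2 - 2*b*h + 5*b - 10*h)/(b*(b + h))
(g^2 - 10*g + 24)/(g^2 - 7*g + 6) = (g - 4)/(g - 1)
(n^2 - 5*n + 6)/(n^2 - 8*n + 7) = (n^2 - 5*n + 6)/(n^2 - 8*n + 7)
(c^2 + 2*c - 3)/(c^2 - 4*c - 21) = (c - 1)/(c - 7)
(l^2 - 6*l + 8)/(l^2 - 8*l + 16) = (l - 2)/(l - 4)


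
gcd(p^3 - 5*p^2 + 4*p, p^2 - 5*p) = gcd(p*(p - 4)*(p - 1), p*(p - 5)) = p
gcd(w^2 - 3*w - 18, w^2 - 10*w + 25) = 1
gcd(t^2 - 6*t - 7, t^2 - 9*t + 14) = t - 7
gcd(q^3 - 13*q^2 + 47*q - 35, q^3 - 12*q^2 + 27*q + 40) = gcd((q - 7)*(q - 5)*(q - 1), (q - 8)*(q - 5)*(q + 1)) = q - 5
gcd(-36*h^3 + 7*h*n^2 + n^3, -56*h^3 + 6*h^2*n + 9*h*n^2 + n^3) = 2*h - n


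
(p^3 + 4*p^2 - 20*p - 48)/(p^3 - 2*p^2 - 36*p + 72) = (p^2 - 2*p - 8)/(p^2 - 8*p + 12)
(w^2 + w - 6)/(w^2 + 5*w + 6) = (w - 2)/(w + 2)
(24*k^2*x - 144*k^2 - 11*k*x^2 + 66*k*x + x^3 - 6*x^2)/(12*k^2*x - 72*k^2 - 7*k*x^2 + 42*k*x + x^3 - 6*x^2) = (-8*k + x)/(-4*k + x)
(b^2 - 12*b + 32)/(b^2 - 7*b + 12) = (b - 8)/(b - 3)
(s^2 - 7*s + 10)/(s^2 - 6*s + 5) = (s - 2)/(s - 1)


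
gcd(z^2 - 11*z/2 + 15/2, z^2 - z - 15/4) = z - 5/2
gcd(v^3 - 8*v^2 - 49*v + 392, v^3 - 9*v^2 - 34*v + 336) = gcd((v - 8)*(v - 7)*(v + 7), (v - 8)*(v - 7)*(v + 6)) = v^2 - 15*v + 56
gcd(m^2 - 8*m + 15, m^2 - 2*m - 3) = m - 3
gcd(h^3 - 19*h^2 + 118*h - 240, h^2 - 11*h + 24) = h - 8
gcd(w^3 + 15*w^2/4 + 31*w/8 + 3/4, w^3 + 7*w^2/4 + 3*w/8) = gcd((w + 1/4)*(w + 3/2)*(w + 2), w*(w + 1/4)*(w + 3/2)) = w^2 + 7*w/4 + 3/8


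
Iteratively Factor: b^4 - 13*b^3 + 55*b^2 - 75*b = (b - 3)*(b^3 - 10*b^2 + 25*b) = (b - 5)*(b - 3)*(b^2 - 5*b) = (b - 5)^2*(b - 3)*(b)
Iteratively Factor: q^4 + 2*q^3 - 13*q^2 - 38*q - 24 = (q + 2)*(q^3 - 13*q - 12) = (q + 1)*(q + 2)*(q^2 - q - 12) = (q + 1)*(q + 2)*(q + 3)*(q - 4)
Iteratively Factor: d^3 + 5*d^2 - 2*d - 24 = (d + 3)*(d^2 + 2*d - 8) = (d + 3)*(d + 4)*(d - 2)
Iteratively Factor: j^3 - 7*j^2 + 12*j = (j)*(j^2 - 7*j + 12) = j*(j - 3)*(j - 4)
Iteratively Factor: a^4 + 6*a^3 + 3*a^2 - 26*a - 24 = (a - 2)*(a^3 + 8*a^2 + 19*a + 12) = (a - 2)*(a + 1)*(a^2 + 7*a + 12) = (a - 2)*(a + 1)*(a + 3)*(a + 4)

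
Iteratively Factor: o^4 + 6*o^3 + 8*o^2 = (o)*(o^3 + 6*o^2 + 8*o) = o*(o + 4)*(o^2 + 2*o) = o^2*(o + 4)*(o + 2)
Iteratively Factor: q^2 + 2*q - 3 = (q - 1)*(q + 3)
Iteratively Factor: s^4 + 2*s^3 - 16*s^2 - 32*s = (s + 4)*(s^3 - 2*s^2 - 8*s) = (s - 4)*(s + 4)*(s^2 + 2*s) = s*(s - 4)*(s + 4)*(s + 2)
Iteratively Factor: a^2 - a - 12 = (a + 3)*(a - 4)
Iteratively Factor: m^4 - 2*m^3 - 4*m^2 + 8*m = (m)*(m^3 - 2*m^2 - 4*m + 8) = m*(m + 2)*(m^2 - 4*m + 4) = m*(m - 2)*(m + 2)*(m - 2)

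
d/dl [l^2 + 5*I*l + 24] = 2*l + 5*I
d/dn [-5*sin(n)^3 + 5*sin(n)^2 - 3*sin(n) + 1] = (-15*sin(n)^2 + 10*sin(n) - 3)*cos(n)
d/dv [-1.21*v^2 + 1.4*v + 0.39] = 1.4 - 2.42*v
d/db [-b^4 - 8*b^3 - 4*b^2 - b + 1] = -4*b^3 - 24*b^2 - 8*b - 1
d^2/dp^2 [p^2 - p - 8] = 2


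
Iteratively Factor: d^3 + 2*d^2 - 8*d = (d + 4)*(d^2 - 2*d) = (d - 2)*(d + 4)*(d)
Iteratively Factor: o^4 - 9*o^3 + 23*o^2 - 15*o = (o - 1)*(o^3 - 8*o^2 + 15*o) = (o - 5)*(o - 1)*(o^2 - 3*o) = o*(o - 5)*(o - 1)*(o - 3)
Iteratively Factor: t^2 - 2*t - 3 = (t - 3)*(t + 1)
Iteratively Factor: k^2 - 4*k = (k)*(k - 4)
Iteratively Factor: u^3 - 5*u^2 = (u)*(u^2 - 5*u) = u^2*(u - 5)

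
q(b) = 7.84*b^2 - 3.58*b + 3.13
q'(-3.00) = -50.62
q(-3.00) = 84.43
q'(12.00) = 184.58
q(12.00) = 1089.13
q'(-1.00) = -19.26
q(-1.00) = 14.55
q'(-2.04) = -35.57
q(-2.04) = 43.06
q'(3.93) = 58.04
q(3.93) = 110.15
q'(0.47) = 3.79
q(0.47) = 3.18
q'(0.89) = 10.38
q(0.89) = 6.15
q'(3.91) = 57.73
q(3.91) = 108.99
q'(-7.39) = -119.46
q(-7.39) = 457.75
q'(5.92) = 89.25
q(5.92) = 256.70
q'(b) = 15.68*b - 3.58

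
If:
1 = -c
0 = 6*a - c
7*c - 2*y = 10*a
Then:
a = -1/6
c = -1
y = -8/3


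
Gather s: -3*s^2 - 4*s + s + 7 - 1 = -3*s^2 - 3*s + 6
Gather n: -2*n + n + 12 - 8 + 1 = 5 - n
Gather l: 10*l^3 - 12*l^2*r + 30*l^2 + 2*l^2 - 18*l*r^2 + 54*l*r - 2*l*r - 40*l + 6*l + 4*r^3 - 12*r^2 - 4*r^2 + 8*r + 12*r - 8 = 10*l^3 + l^2*(32 - 12*r) + l*(-18*r^2 + 52*r - 34) + 4*r^3 - 16*r^2 + 20*r - 8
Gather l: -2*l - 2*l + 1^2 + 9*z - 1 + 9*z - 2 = -4*l + 18*z - 2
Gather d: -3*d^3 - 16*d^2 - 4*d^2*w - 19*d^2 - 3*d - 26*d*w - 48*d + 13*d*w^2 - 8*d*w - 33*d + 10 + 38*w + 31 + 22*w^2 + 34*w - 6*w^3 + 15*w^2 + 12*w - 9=-3*d^3 + d^2*(-4*w - 35) + d*(13*w^2 - 34*w - 84) - 6*w^3 + 37*w^2 + 84*w + 32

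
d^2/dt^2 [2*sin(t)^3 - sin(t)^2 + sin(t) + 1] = -18*sin(t)^3 + 4*sin(t)^2 + 11*sin(t) - 2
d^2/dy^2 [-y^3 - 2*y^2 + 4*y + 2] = -6*y - 4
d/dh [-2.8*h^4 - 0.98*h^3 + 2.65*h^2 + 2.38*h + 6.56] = -11.2*h^3 - 2.94*h^2 + 5.3*h + 2.38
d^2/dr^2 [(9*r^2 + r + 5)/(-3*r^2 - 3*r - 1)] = 36*(4*r^3 - 3*r^2 - 7*r - 2)/(27*r^6 + 81*r^5 + 108*r^4 + 81*r^3 + 36*r^2 + 9*r + 1)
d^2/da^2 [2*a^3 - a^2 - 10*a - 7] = 12*a - 2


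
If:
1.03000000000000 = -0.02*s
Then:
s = -51.50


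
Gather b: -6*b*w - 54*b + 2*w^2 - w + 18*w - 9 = b*(-6*w - 54) + 2*w^2 + 17*w - 9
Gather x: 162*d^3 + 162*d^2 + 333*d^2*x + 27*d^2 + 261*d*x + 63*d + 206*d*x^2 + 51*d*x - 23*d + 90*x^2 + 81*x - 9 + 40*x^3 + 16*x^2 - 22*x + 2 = 162*d^3 + 189*d^2 + 40*d + 40*x^3 + x^2*(206*d + 106) + x*(333*d^2 + 312*d + 59) - 7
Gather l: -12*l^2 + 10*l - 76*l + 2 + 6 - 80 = -12*l^2 - 66*l - 72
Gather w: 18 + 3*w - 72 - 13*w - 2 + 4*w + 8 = -6*w - 48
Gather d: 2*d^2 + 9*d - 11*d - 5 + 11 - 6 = 2*d^2 - 2*d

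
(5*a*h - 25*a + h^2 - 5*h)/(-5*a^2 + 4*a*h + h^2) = (5 - h)/(a - h)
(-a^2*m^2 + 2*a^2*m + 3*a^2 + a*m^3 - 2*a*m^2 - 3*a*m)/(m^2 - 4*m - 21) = a*(a*m^2 - 2*a*m - 3*a - m^3 + 2*m^2 + 3*m)/(-m^2 + 4*m + 21)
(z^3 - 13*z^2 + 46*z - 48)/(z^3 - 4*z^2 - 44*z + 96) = (z - 3)/(z + 6)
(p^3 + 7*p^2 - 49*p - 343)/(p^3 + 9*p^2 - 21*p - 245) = (p - 7)/(p - 5)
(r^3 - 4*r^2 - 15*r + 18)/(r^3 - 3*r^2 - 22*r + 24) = (r + 3)/(r + 4)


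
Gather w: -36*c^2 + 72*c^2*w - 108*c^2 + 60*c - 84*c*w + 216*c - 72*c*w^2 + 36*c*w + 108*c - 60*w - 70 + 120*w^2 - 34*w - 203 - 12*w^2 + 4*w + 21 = -144*c^2 + 384*c + w^2*(108 - 72*c) + w*(72*c^2 - 48*c - 90) - 252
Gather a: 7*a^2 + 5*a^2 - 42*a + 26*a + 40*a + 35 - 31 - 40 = 12*a^2 + 24*a - 36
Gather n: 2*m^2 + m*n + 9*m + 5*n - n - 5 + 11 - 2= 2*m^2 + 9*m + n*(m + 4) + 4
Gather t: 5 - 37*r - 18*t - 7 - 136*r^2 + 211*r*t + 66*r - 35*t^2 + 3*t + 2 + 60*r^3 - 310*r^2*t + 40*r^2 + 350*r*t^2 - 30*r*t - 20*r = 60*r^3 - 96*r^2 + 9*r + t^2*(350*r - 35) + t*(-310*r^2 + 181*r - 15)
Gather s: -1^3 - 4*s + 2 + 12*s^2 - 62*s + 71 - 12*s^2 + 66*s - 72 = 0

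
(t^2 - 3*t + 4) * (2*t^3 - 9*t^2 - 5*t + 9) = 2*t^5 - 15*t^4 + 30*t^3 - 12*t^2 - 47*t + 36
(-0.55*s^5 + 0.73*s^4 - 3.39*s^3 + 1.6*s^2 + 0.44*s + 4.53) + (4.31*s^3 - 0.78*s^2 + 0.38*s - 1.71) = -0.55*s^5 + 0.73*s^4 + 0.919999999999999*s^3 + 0.82*s^2 + 0.82*s + 2.82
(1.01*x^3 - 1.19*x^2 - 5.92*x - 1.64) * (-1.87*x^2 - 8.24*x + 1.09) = -1.8887*x^5 - 6.0971*x^4 + 21.9769*x^3 + 50.5505*x^2 + 7.0608*x - 1.7876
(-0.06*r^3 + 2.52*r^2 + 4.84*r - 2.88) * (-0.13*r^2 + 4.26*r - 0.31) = 0.0078*r^5 - 0.5832*r^4 + 10.1246*r^3 + 20.2116*r^2 - 13.7692*r + 0.8928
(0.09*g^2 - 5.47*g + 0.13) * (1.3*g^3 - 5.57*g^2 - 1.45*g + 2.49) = 0.117*g^5 - 7.6123*g^4 + 30.5064*g^3 + 7.4315*g^2 - 13.8088*g + 0.3237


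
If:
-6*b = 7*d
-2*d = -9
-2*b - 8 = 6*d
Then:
No Solution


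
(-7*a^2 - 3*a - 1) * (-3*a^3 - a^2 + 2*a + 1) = 21*a^5 + 16*a^4 - 8*a^3 - 12*a^2 - 5*a - 1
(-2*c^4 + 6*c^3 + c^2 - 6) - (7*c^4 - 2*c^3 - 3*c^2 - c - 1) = -9*c^4 + 8*c^3 + 4*c^2 + c - 5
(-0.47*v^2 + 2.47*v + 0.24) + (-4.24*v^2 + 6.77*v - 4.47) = -4.71*v^2 + 9.24*v - 4.23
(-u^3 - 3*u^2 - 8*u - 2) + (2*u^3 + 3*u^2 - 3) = u^3 - 8*u - 5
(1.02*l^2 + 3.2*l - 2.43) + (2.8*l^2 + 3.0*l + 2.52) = 3.82*l^2 + 6.2*l + 0.0899999999999999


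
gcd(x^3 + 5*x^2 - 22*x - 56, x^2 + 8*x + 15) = 1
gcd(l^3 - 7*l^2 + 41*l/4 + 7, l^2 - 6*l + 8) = l - 4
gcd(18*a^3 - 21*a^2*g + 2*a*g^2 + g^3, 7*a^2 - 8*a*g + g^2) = a - g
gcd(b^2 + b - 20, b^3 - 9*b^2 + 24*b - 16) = b - 4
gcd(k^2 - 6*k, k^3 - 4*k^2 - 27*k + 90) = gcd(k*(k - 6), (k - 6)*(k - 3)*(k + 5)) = k - 6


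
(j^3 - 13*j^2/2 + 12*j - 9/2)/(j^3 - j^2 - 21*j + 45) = (j - 1/2)/(j + 5)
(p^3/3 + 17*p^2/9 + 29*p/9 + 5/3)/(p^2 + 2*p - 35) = (3*p^3 + 17*p^2 + 29*p + 15)/(9*(p^2 + 2*p - 35))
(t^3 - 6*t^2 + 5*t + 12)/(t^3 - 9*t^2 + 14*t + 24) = (t - 3)/(t - 6)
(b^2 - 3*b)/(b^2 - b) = (b - 3)/(b - 1)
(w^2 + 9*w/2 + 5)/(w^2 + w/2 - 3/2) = (2*w^2 + 9*w + 10)/(2*w^2 + w - 3)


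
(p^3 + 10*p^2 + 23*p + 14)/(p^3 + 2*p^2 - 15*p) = (p^3 + 10*p^2 + 23*p + 14)/(p*(p^2 + 2*p - 15))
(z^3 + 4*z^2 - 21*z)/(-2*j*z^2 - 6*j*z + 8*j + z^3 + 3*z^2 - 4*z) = z*(-z^2 - 4*z + 21)/(2*j*z^2 + 6*j*z - 8*j - z^3 - 3*z^2 + 4*z)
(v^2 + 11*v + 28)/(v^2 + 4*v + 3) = (v^2 + 11*v + 28)/(v^2 + 4*v + 3)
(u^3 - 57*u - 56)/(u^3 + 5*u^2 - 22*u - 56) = (u^2 - 7*u - 8)/(u^2 - 2*u - 8)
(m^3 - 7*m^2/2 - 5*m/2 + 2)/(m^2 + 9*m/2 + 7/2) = (2*m^2 - 9*m + 4)/(2*m + 7)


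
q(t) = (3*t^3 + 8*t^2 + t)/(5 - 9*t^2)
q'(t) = 18*t*(3*t^3 + 8*t^2 + t)/(5 - 9*t^2)^2 + (9*t^2 + 16*t + 1)/(5 - 9*t^2)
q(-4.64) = 0.70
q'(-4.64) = -0.33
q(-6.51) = 1.32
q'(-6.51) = -0.33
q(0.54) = 1.41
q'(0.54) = 10.92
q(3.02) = -2.06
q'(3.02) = -0.25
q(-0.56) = 0.65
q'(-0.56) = -5.38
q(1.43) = -1.98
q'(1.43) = 0.65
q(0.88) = -4.63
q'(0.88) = 26.04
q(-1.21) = -0.63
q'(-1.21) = -1.06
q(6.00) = -2.95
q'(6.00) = -0.32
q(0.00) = 0.00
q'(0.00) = 0.20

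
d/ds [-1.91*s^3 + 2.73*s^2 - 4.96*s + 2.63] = -5.73*s^2 + 5.46*s - 4.96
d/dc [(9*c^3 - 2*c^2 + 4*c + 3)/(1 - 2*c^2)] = (-18*c^4 + 35*c^2 + 8*c + 4)/(4*c^4 - 4*c^2 + 1)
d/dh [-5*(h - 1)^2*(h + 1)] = -15*h^2 + 10*h + 5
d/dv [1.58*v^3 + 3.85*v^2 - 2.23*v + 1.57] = 4.74*v^2 + 7.7*v - 2.23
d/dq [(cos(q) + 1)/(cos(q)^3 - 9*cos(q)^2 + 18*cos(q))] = 2*(cos(q)^3 - 3*cos(q)^2 - 9*cos(q) + 9)*sin(q)/((cos(q) - 6)^2*(cos(q) - 3)^2*cos(q)^2)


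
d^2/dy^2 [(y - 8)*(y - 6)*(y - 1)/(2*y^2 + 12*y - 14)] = 195/(y^3 + 21*y^2 + 147*y + 343)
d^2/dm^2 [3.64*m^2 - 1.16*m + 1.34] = 7.28000000000000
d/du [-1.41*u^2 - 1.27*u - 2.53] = -2.82*u - 1.27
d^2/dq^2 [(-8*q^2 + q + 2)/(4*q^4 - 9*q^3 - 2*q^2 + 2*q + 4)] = 2*(-384*q^8 + 960*q^7 - 680*q^6 - 477*q^5 + 1962*q^4 - 1866*q^3 - 252*q^2 + 216*q - 112)/(64*q^12 - 432*q^11 + 876*q^10 - 201*q^9 - 678*q^8 - 582*q^7 + 1036*q^6 + 540*q^5 - 216*q^4 - 520*q^3 - 48*q^2 + 96*q + 64)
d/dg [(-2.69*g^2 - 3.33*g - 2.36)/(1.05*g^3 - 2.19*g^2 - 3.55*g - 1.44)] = (2.8245*g^4 + 6.993*g^3 + 9.6908*g^2 - 2.5896*g - 3.5828)/(1.1025*g^6 - 4.599*g^5 - 2.6589*g^4 + 12.525*g^3 + 18.9097*g^2 + 10.224*g + 2.0736)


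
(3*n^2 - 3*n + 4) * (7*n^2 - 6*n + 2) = 21*n^4 - 39*n^3 + 52*n^2 - 30*n + 8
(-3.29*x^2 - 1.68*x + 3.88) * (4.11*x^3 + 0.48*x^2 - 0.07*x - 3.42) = -13.5219*x^5 - 8.484*x^4 + 15.3707*x^3 + 13.2318*x^2 + 5.474*x - 13.2696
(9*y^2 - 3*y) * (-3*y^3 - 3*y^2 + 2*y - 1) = -27*y^5 - 18*y^4 + 27*y^3 - 15*y^2 + 3*y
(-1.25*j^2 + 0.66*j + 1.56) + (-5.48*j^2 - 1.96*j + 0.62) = -6.73*j^2 - 1.3*j + 2.18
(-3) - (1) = -4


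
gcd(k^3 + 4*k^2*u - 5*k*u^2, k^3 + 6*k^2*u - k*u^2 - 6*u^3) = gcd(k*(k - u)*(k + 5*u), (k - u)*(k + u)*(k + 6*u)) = -k + u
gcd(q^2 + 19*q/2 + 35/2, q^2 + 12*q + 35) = q + 7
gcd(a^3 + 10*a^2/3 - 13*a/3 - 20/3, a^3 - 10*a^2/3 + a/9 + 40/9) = a^2 - 2*a/3 - 5/3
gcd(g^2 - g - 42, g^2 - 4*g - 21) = g - 7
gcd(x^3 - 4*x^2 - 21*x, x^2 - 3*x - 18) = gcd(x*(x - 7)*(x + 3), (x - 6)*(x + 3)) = x + 3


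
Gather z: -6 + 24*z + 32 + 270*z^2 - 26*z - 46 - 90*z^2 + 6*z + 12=180*z^2 + 4*z - 8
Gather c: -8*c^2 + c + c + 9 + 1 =-8*c^2 + 2*c + 10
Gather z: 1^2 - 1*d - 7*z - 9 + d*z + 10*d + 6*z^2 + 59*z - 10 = 9*d + 6*z^2 + z*(d + 52) - 18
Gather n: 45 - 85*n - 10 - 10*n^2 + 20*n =-10*n^2 - 65*n + 35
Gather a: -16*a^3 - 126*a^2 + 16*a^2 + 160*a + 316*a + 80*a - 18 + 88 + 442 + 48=-16*a^3 - 110*a^2 + 556*a + 560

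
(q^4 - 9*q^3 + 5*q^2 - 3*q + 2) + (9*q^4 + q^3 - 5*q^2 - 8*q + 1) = 10*q^4 - 8*q^3 - 11*q + 3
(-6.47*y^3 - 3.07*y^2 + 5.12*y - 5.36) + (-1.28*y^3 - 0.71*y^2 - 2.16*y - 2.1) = -7.75*y^3 - 3.78*y^2 + 2.96*y - 7.46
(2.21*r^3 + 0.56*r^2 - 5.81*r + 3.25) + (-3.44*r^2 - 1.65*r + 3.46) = 2.21*r^3 - 2.88*r^2 - 7.46*r + 6.71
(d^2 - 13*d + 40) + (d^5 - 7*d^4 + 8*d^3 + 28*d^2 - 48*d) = d^5 - 7*d^4 + 8*d^3 + 29*d^2 - 61*d + 40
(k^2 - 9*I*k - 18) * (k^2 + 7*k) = k^4 + 7*k^3 - 9*I*k^3 - 18*k^2 - 63*I*k^2 - 126*k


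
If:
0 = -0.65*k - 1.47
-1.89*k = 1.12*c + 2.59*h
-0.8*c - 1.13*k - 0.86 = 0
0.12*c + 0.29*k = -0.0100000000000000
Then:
No Solution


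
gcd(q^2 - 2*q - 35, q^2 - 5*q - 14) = q - 7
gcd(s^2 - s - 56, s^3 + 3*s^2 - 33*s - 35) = s + 7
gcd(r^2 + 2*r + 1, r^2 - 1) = r + 1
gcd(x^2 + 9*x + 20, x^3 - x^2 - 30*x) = x + 5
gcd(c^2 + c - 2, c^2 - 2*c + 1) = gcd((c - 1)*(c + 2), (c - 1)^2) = c - 1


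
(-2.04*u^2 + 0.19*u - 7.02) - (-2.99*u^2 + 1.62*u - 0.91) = 0.95*u^2 - 1.43*u - 6.11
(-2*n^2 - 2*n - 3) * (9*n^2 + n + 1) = -18*n^4 - 20*n^3 - 31*n^2 - 5*n - 3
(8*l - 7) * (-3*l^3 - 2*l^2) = -24*l^4 + 5*l^3 + 14*l^2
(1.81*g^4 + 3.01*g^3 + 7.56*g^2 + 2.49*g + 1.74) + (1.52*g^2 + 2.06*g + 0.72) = 1.81*g^4 + 3.01*g^3 + 9.08*g^2 + 4.55*g + 2.46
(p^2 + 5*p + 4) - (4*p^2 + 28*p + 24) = -3*p^2 - 23*p - 20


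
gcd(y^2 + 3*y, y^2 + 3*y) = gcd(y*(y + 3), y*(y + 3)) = y^2 + 3*y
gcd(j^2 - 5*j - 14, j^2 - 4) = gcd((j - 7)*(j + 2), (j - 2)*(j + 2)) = j + 2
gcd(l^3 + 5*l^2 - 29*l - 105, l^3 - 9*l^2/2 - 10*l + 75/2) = l^2 - 2*l - 15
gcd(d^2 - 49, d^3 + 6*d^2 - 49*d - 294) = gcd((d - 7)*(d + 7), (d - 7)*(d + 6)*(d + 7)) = d^2 - 49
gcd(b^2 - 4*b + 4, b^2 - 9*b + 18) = 1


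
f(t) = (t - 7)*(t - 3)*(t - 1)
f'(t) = (t - 7)*(t - 3) + (t - 7)*(t - 1) + (t - 3)*(t - 1) = 3*t^2 - 22*t + 31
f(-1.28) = -80.80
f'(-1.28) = 64.08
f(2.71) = 2.13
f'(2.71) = -6.59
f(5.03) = -16.12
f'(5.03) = -3.76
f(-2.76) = -211.38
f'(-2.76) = 114.57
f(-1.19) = -75.15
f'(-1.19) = 61.43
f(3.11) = -0.90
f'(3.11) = -8.40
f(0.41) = -10.07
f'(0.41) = 22.48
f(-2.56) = -189.23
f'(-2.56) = 106.98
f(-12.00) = -3705.00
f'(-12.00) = 727.00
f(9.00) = 96.00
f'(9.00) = 76.00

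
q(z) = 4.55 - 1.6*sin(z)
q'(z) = -1.6*cos(z)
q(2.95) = 4.25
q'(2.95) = 1.57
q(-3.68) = 3.73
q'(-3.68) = 1.37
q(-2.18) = 5.86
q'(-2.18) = 0.92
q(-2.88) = 4.96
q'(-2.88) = 1.55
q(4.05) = 5.81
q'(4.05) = 0.98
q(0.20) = 4.23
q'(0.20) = -1.57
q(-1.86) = 6.08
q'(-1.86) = 0.46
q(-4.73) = 2.95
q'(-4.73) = -0.03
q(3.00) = 4.32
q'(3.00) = 1.58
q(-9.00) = 5.21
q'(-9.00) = 1.46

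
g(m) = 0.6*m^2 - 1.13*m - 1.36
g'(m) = 1.2*m - 1.13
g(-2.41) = 4.85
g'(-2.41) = -4.02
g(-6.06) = 27.52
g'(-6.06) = -8.40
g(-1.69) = 2.26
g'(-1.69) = -3.16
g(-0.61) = -0.45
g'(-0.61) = -1.86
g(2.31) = -0.77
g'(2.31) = 1.64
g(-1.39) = 1.37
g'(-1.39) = -2.80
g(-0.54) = -0.57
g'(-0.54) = -1.78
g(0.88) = -1.89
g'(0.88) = -0.07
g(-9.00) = 57.41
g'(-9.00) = -11.93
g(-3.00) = 7.43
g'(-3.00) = -4.73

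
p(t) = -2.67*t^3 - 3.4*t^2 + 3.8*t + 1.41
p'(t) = -8.01*t^2 - 6.8*t + 3.8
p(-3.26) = 45.39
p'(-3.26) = -59.16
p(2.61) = -59.30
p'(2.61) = -68.51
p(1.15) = -2.78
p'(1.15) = -14.61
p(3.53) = -144.99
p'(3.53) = -120.02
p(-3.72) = 77.67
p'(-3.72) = -81.75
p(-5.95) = 420.85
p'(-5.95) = -239.31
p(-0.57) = -1.37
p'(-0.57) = 5.07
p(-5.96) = 423.25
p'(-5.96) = -240.20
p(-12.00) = 4079.97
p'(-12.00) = -1068.04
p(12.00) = -5056.35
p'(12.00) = -1231.24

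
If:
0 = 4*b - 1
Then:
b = 1/4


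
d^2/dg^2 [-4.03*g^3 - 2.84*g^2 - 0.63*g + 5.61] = -24.18*g - 5.68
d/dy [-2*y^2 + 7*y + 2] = 7 - 4*y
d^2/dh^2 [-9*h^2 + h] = -18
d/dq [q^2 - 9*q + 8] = 2*q - 9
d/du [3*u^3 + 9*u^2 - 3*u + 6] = 9*u^2 + 18*u - 3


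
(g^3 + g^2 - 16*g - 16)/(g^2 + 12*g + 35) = (g^3 + g^2 - 16*g - 16)/(g^2 + 12*g + 35)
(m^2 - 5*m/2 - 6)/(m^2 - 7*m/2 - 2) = (2*m + 3)/(2*m + 1)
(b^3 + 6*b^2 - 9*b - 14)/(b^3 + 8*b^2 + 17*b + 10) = (b^2 + 5*b - 14)/(b^2 + 7*b + 10)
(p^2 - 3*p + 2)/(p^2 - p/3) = 3*(p^2 - 3*p + 2)/(p*(3*p - 1))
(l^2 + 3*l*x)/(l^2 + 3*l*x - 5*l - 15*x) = l/(l - 5)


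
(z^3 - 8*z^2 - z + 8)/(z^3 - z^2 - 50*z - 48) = (z - 1)/(z + 6)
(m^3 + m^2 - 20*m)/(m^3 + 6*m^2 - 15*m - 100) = m/(m + 5)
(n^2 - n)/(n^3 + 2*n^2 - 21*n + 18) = n/(n^2 + 3*n - 18)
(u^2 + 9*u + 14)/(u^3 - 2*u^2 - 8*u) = (u + 7)/(u*(u - 4))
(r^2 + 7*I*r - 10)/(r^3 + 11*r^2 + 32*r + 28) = (r^2 + 7*I*r - 10)/(r^3 + 11*r^2 + 32*r + 28)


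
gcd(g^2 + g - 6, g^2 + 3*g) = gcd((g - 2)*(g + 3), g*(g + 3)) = g + 3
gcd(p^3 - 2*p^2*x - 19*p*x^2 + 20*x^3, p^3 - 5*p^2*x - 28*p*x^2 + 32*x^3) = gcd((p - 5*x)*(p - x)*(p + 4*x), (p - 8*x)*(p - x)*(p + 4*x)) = -p^2 - 3*p*x + 4*x^2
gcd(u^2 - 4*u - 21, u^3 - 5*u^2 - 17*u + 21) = u^2 - 4*u - 21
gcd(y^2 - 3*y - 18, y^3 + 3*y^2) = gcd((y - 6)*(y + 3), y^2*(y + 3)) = y + 3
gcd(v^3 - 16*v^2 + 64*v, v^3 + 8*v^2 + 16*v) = v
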